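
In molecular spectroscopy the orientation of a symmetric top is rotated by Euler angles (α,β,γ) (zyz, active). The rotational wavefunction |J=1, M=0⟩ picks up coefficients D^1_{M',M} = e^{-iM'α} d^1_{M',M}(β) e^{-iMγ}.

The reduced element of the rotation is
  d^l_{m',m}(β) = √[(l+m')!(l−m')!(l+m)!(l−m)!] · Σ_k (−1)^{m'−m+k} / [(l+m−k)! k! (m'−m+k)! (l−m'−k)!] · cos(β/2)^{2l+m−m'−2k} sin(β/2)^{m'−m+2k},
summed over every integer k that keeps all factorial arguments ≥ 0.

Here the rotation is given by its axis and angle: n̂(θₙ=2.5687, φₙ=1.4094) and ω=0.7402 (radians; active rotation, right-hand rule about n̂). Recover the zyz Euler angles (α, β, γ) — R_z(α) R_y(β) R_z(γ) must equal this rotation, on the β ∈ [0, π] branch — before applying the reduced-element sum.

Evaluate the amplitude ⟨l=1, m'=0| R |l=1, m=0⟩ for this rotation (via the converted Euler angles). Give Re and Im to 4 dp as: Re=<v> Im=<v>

Axis–angle → zyz. n̂ = (sinθₙcosφₙ, sinθₙsinφₙ, cosθₙ) = (+0.087108, +0.535020, -0.840336), ω = 0.7402.
R = I cosω + sinω [n̂]ₓ + (1−cosω) n̂n̂ᵀ gives
  R = [+0.740319, +0.578948, +0.341683; -0.554558, +0.813235, -0.176393; -0.379991, -0.058896, +0.923113]
β = atan2(√(R₁₃²+R₂₃²), R₃₃) = 0.394696; α = atan2(R₂₃, R₁₃) mod 2π = 5.806624; γ = atan2(R₃₂, −R₃₁) mod 2π = 6.129416
Split into d^1_{0,0}(β=0.3947) × two z-phases.
c=cos(0.394696/2)=0.980590, s=sin(0.394696/2)=0.196070; N=√[1·1·1·1]=1.000000
k: max(0,(0)−(0))=0 … min(1+(0),1−(0))=1
  k=0: (−1)^0·1.0000/(1)·0.9806^2·0.1961^0 = +0.961557
  k=1: (−1)^1·1.0000/(1)·0.9806^0·0.1961^2 = -0.038443
d^1_{0,0}(0.3947) = +0.961557 -0.038443 = +0.923113
D = (+1.000000+0.000000i)·(+0.923113)·(+1.000000+0.000000i) = +0.923113+0.000000i

Re=0.9231 Im=0.0000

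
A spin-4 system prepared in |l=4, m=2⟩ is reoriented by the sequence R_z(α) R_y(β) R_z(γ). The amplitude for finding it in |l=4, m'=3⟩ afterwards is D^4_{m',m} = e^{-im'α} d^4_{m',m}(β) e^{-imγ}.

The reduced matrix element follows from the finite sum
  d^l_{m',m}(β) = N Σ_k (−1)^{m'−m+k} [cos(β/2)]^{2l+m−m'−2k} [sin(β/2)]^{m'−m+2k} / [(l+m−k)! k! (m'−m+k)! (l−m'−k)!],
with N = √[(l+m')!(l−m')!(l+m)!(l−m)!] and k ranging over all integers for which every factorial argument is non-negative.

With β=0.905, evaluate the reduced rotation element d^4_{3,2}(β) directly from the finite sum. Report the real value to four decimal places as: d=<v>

d=-0.2266

d^4_{3,2}(β=0.9050) via the finite sum:
Half-angle: c=0.899357, s=0.437215. N=√(5040·1·720·2)=2693.993318
The bounds max(0,m−m')=0 and min(l+m,l−m')=1 give 2 terms
  k=0: (−1)^1·2693.9933/(720)·0.8994^7·0.4372^1 = -0.778545
  k=1: (−1)^2·2693.9933/(240)·0.8994^5·0.4372^3 = +0.551990
d^4_{3,2}(0.9050) = -0.778545 +0.551990 = -0.226555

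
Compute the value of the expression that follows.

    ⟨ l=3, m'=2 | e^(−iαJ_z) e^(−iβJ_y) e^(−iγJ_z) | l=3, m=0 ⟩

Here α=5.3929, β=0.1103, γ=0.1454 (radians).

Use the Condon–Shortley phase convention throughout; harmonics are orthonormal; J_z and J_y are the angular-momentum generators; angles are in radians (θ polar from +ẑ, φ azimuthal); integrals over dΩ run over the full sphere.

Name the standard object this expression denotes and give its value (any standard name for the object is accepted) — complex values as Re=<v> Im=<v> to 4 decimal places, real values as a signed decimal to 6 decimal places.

This is a Wigner D-matrix element — the rotation-matrix element ⟨l m'| R(α,β,γ) |l m⟩ in the angular-momentum basis.
D^3_{2,0}(5.3929,0.1103,0.1454) = e^{-i·2·5.3929}·d^3_{2,0}(0.1103)·e^{-i·0·0.1454}. Compute d first:
c=cos(0.110300/2)=0.998480, s=sin(0.110300/2)=0.055122; N=√[120·1·6·6]=65.726707
k: max(0,(0)−(2))=0 … min(3+(0),3−(2))=1
  k=0: (−1)^2·65.7267/(12)·0.9985^4·0.0551^2 = +0.016541
  k=1: (−1)^3·65.7267/(12)·0.9985^2·0.0551^4 = -0.000050
d^3_{2,0}(0.1103) = +0.016541 -0.000050 = +0.016491
Phases: e^{-i·(2)·5.3929}=-0.208239+0.978078i, e^{-i·(0)·0.1454}=+1.000000+0.000000i ⇒ D=-0.003434+0.016129i

Wigner D-matrix element, Re=-0.0034 Im=0.0161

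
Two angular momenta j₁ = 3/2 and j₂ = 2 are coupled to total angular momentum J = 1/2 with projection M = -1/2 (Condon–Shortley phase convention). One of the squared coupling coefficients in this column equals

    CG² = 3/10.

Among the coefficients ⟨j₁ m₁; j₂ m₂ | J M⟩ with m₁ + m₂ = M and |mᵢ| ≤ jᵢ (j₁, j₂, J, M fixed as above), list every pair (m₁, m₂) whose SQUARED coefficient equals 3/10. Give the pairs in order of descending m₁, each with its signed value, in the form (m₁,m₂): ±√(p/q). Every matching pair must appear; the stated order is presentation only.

(1/2,-1): −√(3/10)

Admissible pairs with m₁+m₂ = M = -1/2: (-3/2,1), (-1/2,0), (1/2,-1), (3/2,-2)
  (m₁,m₂)=(3/2,-2): CG² = 2/5, CG = +√(2/5)
  (m₁,m₂)=(1/2,-1): CG² = 3/10, CG = −√(3/10)   ← matches the target
  (m₁,m₂)=(-1/2,0): CG² = 1/5, CG = +√(1/5)
  (m₁,m₂)=(-3/2,1): CG² = 1/10, CG = −√(1/10)
Pairs with CG² = 3/10: (1/2,-1): −√(3/10)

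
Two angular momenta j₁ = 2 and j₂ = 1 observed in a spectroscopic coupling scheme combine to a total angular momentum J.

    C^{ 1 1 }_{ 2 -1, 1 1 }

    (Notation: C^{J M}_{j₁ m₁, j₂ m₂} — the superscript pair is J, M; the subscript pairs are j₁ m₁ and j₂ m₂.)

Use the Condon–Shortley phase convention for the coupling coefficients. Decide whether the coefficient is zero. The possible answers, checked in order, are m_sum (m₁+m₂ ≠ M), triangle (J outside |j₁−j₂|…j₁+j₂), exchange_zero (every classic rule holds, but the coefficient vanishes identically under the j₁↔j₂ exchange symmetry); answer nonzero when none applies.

m_sum

m-sum: m₁+m₂ = -1+1 = 0, M = 1  ✗ ⇒ coefficient is 0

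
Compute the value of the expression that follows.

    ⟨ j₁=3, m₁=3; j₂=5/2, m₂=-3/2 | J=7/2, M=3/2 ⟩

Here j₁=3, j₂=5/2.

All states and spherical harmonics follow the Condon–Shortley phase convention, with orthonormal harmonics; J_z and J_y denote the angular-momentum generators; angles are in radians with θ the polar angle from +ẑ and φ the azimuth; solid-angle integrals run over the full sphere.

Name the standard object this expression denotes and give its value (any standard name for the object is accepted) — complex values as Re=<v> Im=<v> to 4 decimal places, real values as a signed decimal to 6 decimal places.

This is a Clebsch–Gordan (vector-coupling) coefficient.
triangle: 2!×4!×3!/10! = 288/3628800
(j±m)!: 6!×0!×1!×4!×5!×2! = 4147200
prefactor² = (2J+1)×Δ×N² = 18432/7
  k=0: +1/(0!×2!×0!×1!×4!×2!) = 1/96
Σ = 1/96  ⇒  CG² = 18432/7×(1/96)² = 2/7
CG = +√(2/7) = +0.534522

Clebsch–Gordan coefficient, +√(2/7) ≈ +0.534522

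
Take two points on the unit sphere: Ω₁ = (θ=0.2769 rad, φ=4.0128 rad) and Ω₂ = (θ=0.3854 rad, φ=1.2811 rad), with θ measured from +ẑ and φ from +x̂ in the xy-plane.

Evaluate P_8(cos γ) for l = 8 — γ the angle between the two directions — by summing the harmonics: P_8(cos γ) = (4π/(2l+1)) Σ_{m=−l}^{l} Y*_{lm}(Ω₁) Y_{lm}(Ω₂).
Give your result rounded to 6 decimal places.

-0.002119

Summing Y*_{l m}(θ₁,φ₁)·Y_{l m}(θ₂,φ₂) over m ∈ [−8, 8]; prefactor 4π/(2·8+1) = 0.739198:
  m=-8: (0.00001 + 0.00001j) × (-0.00014 + 0.00015j) = -0.00000 + 0.00000j  (running Σ = -0.00000 + 0.00000j)
  m=-7: (-0.00022 + 0.00004j) × (-0.00182 - 0.00089j) = 0.00000 + 0.00000j  (running Σ = 0.00000 + 0.00000j)
  m=-6: (0.00100 - 0.00176j) × (0.00210 - 0.01245j) = -0.00002 - 0.00002j  (running Σ = -0.00002 - 0.00002j)
  m=-5: (0.00453 + 0.01218j) × (0.05548 - 0.00682j) = 0.00033 + 0.00064j  (running Σ = 0.00032 + 0.00063j)
  m=-4: (-0.05799 - 0.02072j) × (0.07197 + 0.16469j) = -0.00076 - 0.01104j  (running Σ = -0.00045 - 0.01041j)
  m=-3: (0.18285 - 0.10664j) × (-0.30970 + 0.26176j) = -0.02872 + 0.08089j  (running Σ = -0.02916 + 0.07048j)
  m=-2: (-0.08392 + 0.48416j) × (-0.47434 - 0.31036j) = 0.19007 - 0.20361j  (running Σ = 0.16091 - 0.13313j)
  m=-1: (-0.39990 - 0.47518j) × (0.07835 - 0.26285j) = -0.15623 + 0.06788j  (running Σ = 0.00468 - 0.06525j)
  m=0: (0.03058 + 0.00000j) × (-0.39958 + 0.00000j) = -0.01222 + 0.00000j  (running Σ = -0.00754 - 0.06525j)
  m=1: (0.39990 - 0.47518j) × (-0.07835 - 0.26285j) = -0.15623 - 0.06788j  (running Σ = -0.16377 - 0.13313j)
  m=2: (-0.08392 - 0.48416j) × (-0.47434 + 0.31036j) = 0.19007 + 0.20361j  (running Σ = 0.02630 + 0.07048j)
  m=3: (-0.18285 - 0.10664j) × (0.30970 + 0.26176j) = -0.02872 - 0.08089j  (running Σ = -0.00242 - 0.01041j)
  m=4: (-0.05799 + 0.02072j) × (0.07197 - 0.16469j) = -0.00076 + 0.01104j  (running Σ = -0.00318 + 0.00063j)
  m=5: (-0.00453 + 0.01218j) × (-0.05548 - 0.00682j) = 0.00033 - 0.00064j  (running Σ = -0.00285 - 0.00002j)
  m=6: (0.00100 + 0.00176j) × (0.00210 + 0.01245j) = -0.00002 + 0.00002j  (running Σ = -0.00287 + 0.00000j)
  m=7: (0.00022 + 0.00004j) × (0.00182 - 0.00089j) = 0.00000 - 0.00000j  (running Σ = -0.00287 + 0.00000j)
  m=8: (0.00001 - 0.00001j) × (-0.00014 - 0.00015j) = -0.00000 - 0.00000j  (running Σ = -0.00287 + 0.00000j)
Accumulated sum -0.00287 + 0.00000j; after 4π/(2l+1) scaling, -0.00212 + 0.00000j ⇒ P_8 = -0.002119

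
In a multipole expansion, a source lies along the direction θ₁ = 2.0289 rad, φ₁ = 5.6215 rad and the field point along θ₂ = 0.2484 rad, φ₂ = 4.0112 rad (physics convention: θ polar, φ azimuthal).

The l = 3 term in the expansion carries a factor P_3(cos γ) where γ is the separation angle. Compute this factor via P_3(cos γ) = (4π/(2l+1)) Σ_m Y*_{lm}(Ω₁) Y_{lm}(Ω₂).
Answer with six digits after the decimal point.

0.446892

Term-by-term m-sum for l=3 (normalisation 4π/7 = 1.795196):
  m=-3: (-0.12116 - 0.27556j) × (0.00534 + 0.00315j) = 0.00022 - 0.00185j  (running Σ = 0.00022 - 0.00185j)
  m=-2: (-0.08904 + 0.35250j) × (-0.01004 - 0.05903j) = 0.02170 + 0.00172j  (running Σ = 0.02192 - 0.00014j)
  m=-1: (-0.00505 + 0.00393j) × (-0.18954 + 0.22449j) = 0.00007 - 0.00188j  (running Σ = 0.02200 - 0.00201j)
  m=0: (0.33372 + 0.00000j) × (0.61413 + 0.00000j) = 0.20494 + 0.00000j  (running Σ = 0.22694 - 0.00201j)
  m=1: (0.00505 + 0.00393j) × (0.18954 + 0.22449j) = 0.00007 + 0.00188j  (running Σ = 0.22702 - 0.00014j)
  m=2: (-0.08904 - 0.35250j) × (-0.01004 + 0.05903j) = 0.02170 - 0.00172j  (running Σ = 0.24872 - 0.00185j)
  m=3: (0.12116 - 0.27556j) × (-0.00534 + 0.00315j) = 0.00022 + 0.00185j  (running Σ = 0.24894 + 0.00000j)
Accumulated sum 0.24894 + 0.00000j; after 4π/(2l+1) scaling, 0.44689 + 0.00000j ⇒ P_3 = 0.446892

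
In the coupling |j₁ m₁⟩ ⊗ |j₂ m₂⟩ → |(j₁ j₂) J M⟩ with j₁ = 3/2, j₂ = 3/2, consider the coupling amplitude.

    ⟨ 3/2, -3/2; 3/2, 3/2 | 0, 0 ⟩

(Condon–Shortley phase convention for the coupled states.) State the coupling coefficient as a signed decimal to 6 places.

−√(1/4) ≈ -0.500000

√[1·3!0!0!/4! · 0!3!3!0!0!0!] = √(9)
  +(−1)^3/∏(3,0,0,0,0,0)! = -1/6  (running -1/6)
⟨..|..⟩ = √(9)·(-1/6) = -0.500000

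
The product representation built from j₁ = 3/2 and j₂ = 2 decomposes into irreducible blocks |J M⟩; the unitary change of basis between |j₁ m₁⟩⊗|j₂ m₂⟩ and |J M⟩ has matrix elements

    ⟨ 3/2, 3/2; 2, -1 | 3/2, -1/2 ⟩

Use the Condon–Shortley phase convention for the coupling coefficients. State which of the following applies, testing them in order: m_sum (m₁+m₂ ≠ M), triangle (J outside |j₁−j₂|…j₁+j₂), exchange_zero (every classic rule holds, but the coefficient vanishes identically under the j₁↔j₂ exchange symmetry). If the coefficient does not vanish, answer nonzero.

m-sum: m₁+m₂ = 3/2+(-1) = 1/2, M = -1/2  ✗ ⇒ coefficient is 0

m_sum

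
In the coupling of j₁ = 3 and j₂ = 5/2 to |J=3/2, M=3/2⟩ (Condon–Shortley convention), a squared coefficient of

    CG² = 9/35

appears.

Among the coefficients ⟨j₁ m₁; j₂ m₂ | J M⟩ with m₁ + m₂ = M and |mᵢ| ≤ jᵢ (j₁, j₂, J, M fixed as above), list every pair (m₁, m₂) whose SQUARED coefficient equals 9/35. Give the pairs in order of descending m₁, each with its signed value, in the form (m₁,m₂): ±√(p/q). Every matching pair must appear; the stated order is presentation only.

(1,1/2): +√(9/35)

Admissible pairs with m₁+m₂ = M = 3/2: (-1,5/2), (0,3/2), (1,1/2), (2,-1/2), (3,-3/2)
  (m₁,m₂)=(3,-3/2): CG² = 3/14, CG = +√(3/14)
  (m₁,m₂)=(2,-1/2): CG² = 2/7, CG = −√(2/7)
  (m₁,m₂)=(1,1/2): CG² = 9/35, CG = +√(9/35)   ← matches the target
  (m₁,m₂)=(0,3/2): CG² = 6/35, CG = −√(6/35)
  (m₁,m₂)=(-1,5/2): CG² = 1/14, CG = +√(1/14)
Pairs with CG² = 9/35: (1,1/2): +√(9/35)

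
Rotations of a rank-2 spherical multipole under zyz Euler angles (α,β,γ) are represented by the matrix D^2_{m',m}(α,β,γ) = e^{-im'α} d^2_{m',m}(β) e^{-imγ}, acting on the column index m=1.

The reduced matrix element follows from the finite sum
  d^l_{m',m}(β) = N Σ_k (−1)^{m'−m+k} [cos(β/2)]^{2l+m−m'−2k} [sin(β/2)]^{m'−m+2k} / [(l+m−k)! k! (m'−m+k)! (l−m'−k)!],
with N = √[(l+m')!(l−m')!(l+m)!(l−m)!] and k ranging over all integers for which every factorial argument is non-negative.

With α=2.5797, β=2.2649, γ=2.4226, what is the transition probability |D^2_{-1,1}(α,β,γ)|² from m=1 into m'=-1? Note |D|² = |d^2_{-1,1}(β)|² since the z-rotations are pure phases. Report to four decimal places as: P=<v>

P=0.0525

Split into d^2_{-1,1}(β=2.2649) × two z-phases.
c=cos(2.264900/2)=0.424443, s=sin(2.264900/2)=0.905455; N=√[1·6·6·1]=6.000000
k: max(0,(1)−(-1))=2 … min(2+(1),2−(-1))=3
  k=2: (−1)^0·6.0000/(2)·0.4244^2·0.9055^2 = +0.443091
  k=3: (−1)^1·6.0000/(6)·0.4244^0·0.9055^4 = -0.672151
d^2_{-1,1}(2.2649) = +0.443091 -0.672151 = -0.229060
|D^2_{-1,1}|² = |d^2_{-1,1}(β)|² = (-0.229060)² = 0.052469 (the z-rotation phases have unit modulus)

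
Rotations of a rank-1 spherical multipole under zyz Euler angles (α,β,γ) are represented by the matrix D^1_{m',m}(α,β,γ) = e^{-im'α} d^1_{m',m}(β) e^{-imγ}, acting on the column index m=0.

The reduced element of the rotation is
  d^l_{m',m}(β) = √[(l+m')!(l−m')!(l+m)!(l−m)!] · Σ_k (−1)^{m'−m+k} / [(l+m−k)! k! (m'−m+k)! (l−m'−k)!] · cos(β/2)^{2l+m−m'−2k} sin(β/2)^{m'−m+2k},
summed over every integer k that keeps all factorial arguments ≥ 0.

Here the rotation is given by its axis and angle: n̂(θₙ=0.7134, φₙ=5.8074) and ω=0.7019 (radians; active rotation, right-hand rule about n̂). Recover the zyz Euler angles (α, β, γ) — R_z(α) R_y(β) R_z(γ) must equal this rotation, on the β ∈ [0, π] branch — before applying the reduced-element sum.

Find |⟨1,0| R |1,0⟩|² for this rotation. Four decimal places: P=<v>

P=0.8078

Axis–angle → zyz. n̂ = (sinθₙcosφₙ, sinθₙsinφₙ, cosθₙ) = (+0.581725, -0.299743, +0.756141), ω = 0.7019.
R = I cosω + sinω [n̂]ₓ + (1−cosω) n̂n̂ᵀ gives
  R = [+0.843610, -0.529435, -0.089558; +0.447000, +0.784855, -0.429178; +0.297512, +0.322027, +0.898769]
β = atan2(√(R₁₃²+R₂₃²), R₃₃) = 0.453843; α = atan2(R₂₃, R₁₃) mod 2π = 4.506668; γ = atan2(R₃₂, −R₃₁) mod 2π = 2.316646
Split into d^1_{0,0}(β=0.4538) × two z-phases.
c=cos(0.453843/2)=0.974364, s=sin(0.453843/2)=0.224979; N=√[1·1·1·1]=1.000000
Admissible k: 0..1 (factorial args all ≥0)
  k=0: (−1)^0·1.0000/(1)·0.9744^2·0.2250^0 = +0.949384
  k=1: (−1)^1·1.0000/(1)·0.9744^0·0.2250^2 = -0.050616
d^1_{0,0}(0.4538) = +0.949384 -0.050616 = +0.898769
|D^1_{0,0}|² = |d^1_{0,0}(β)|² = (+0.898769)² = 0.807785 (the z-rotation phases have unit modulus)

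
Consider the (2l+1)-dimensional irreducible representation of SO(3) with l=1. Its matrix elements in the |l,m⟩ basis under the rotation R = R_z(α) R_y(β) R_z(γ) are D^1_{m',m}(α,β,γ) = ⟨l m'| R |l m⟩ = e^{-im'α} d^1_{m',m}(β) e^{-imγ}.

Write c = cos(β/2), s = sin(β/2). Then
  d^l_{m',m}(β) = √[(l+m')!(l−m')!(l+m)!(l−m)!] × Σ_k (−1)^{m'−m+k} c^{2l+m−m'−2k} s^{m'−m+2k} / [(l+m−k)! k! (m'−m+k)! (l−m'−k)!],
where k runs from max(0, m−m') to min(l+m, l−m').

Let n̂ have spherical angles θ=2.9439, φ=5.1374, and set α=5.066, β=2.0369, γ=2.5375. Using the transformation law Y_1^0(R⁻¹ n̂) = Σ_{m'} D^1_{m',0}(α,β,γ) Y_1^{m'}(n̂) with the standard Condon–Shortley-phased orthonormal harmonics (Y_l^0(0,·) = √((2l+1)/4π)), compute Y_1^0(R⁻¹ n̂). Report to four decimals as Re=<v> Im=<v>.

Need the full column D^1_{m',0} for m'=−1..1 at α=5.0660, β=2.0369, γ=2.5375.
cos(β/2)=0.524686, sin(β/2)=0.851296
d^1_{-1,0}: single k=1 term ⇒ +0.631677;  D = +0.218742-0.592594i
d^1_{0,0}: k∈[0..1] ⇒ +0.275295 -0.724705 = -0.449409;  D = -0.449409+0.000000i
d^1_{1,0}: single k=0 term ⇒ -0.631677;  D = -0.218742-0.592594i
Y_1^{m'}(θ=2.9439,φ=5.1374) and Σ D·Y over m':
  (+0.2187-0.5926i)·(+0.0280+0.0618i)  (-0.4494+0.0000i)·(-0.4791+0.0000i)  (-0.2187-0.5926i)·(-0.0280+0.0618i)
Y_1^0(R⁻¹ n̂) = +0.300815+0.000000i

Re=0.3008 Im=0.0000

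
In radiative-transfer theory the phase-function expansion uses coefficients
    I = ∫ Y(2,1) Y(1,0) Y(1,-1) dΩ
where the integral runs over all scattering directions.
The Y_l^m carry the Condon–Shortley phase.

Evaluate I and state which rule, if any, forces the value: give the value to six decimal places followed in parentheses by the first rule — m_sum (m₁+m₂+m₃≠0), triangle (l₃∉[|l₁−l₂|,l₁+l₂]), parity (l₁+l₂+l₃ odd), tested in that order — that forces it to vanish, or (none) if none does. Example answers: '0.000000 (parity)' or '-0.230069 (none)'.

Rules hold: Σm=0, L=4 even, 1≤1≤3.
N = 5·3·3 = 45
Δ = 2!·2!·0!/5! = 1/30
Racah Σ t=1..1: t=1:−1/1 = -1/1
⇒ 3j(2 1 1; 0 0 0)² = 2/15, sgn +1
Racah Σ t=1..1: t=1:−1/2 = -1/2
⇒ 3j(2 1 1; 1 0 -1)² = 1/10, sgn -1
4πI² = N·(3j₀)²·(3jₘ)² = 3/5
I = -1·√(0.6/4π) = -0.21850969
No selection rule forces the value: the integral is nonzero (none).

-0.218510 (none)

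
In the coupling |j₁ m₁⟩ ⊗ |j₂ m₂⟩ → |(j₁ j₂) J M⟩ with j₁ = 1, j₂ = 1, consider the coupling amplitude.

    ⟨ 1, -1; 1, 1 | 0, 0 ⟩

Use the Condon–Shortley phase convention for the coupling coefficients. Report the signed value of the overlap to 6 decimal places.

√[1·2!0!0!/3! · 0!2!2!0!0!0!] = √(4/3)
  +(−1)^2/∏(2,0,0,0,0,0)! = 1/2  (running 1/2)
⟨..|..⟩ = √(4/3)·(1/2) = +0.577350

+0.577350  (= +√(1/3))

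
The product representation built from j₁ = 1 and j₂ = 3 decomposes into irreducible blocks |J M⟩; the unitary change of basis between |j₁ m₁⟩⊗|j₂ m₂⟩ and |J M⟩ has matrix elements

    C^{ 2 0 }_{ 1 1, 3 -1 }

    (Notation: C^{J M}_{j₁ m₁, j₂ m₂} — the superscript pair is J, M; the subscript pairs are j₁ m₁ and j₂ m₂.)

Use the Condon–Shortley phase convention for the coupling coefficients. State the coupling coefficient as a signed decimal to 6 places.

+√(2/7) = +0.534522

triangle: 2!·0!·4!/7! = 48/5040
(j±m)!: 2!·0!·2!·4!·2!·2! = 384
prefactor² = (2J+1)·Δ·N² = 128/7
  k=0: +1/(0!·2!·0!·2!·0!·2!) = 1/8
Σ = 1/8  ⇒  CG² = 128/7·(1/8)² = 2/7
CG = +√(2/7) = +0.534522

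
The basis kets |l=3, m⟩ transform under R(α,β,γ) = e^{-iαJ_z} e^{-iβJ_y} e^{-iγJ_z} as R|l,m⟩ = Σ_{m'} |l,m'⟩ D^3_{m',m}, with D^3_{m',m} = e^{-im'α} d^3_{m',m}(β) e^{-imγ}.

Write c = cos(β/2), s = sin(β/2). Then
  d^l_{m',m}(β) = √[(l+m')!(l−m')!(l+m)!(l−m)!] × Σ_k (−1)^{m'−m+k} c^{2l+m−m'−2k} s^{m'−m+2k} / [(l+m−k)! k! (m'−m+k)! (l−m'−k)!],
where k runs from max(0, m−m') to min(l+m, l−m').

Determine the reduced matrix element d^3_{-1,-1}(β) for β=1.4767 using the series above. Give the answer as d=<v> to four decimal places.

d=-0.2471

d^3_{-1,-1}(β=1.4767) via the finite sum:
Half-angle: c=0.739580, s=0.673069. N=√(2·24·2·24)=48.000000
The bounds max(0,m−m')=0 and min(l+m,l−m')=2 give 3 terms
  k=0: (−1)^0·48.0000/(48)·0.7396^6·0.6731^0 = +0.163648
  k=1: (−1)^1·48.0000/(6)·0.7396^4·0.6731^2 = -1.084300
  k=2: (−1)^2·48.0000/(8)·0.7396^2·0.6731^4 = +0.673533
d^3_{-1,-1}(1.4767) = +0.163648 -1.084300 +0.673533 = -0.247119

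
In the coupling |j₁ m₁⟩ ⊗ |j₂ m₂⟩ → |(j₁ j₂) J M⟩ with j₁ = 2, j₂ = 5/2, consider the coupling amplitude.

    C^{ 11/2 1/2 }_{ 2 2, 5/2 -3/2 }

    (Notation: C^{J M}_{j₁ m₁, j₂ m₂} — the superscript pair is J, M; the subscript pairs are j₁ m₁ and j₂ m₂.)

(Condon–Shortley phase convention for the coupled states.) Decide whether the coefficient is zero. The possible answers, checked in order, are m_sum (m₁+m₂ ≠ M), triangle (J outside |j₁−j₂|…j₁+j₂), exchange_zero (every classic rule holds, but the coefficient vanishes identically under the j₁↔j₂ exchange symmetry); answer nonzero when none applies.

m-sum: m₁+m₂ = 2+(-3/2) = 1/2, M = 1/2  ✓
triangle: need |j₁−j₂| ≤ J ≤ j₁+j₂, i.e. J ∈ [1/2, 9/2]; J = 11/2 is outside ✗ ⇒ coefficient is 0

triangle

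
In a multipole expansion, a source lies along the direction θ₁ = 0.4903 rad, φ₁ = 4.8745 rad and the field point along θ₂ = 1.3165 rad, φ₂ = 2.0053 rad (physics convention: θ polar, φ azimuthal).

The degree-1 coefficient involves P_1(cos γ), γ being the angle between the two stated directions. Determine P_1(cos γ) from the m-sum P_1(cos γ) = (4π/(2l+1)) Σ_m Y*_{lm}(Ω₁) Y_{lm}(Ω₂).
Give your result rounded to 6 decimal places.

Summing Y*_{l m}(θ₁,φ₁)·Y_{l m}(θ₂,φ₂) over m ∈ [−1, 1]; prefactor 4π/(2·1+1) = 4.188790:
  term(m=-1) = -0.05240 + 0.01464j   from Y*(Ω₁)=0.02626 - 0.16056j, Y(Ω₂)=-0.14076 - 0.30331j
  term(m=+0) = 0.05298 + 0.00000j   from Y*(Ω₁)=0.43104 + 0.00000j, Y(Ω₂)=0.12292 + 0.00000j
  term(m=+1) = -0.05240 - 0.01464j   from Y*(Ω₁)=-0.02626 - 0.16056j, Y(Ω₂)=0.14076 - 0.30331j
Accumulated sum -0.05181 + 0.00000j; after 4π/(2l+1) scaling, -0.21702 + 0.00000j ⇒ P_1 = -0.217016

-0.217016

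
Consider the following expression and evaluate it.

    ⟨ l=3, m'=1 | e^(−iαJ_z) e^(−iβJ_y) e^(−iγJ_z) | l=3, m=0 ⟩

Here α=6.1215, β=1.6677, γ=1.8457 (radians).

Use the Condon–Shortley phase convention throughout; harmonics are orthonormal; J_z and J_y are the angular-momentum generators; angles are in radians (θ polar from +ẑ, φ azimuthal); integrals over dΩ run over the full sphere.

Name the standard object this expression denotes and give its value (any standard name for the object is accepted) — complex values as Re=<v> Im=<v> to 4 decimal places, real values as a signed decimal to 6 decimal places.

This is a Wigner D-matrix element — the rotation-matrix element ⟨l m'| R(α,β,γ) |l m⟩ in the angular-momentum basis.
Split into d^3_{1,0}(β=1.6677) × two z-phases.
Half-angle: c=0.672030, s=0.740524. N=√(24·2·6·6)=41.569219
Admissible k: 0..2 (factorial args all ≥0)
  k=0: (−1)^1·41.5692/(12)·0.6720^5·0.7405^1 = -0.351619
  k=1: (−1)^2·41.5692/(4)·0.6720^3·0.7405^3 = +1.280840
  k=2: (−1)^3·41.5692/(12)·0.6720^1·0.7405^5 = -0.518412
d^3_{1,0}(1.6677) = -0.351619 +1.280840 -0.518412 = +0.410809
D = (+0.986957+0.160982i)·(+0.410809)·(+1.000000+0.000000i) = +0.405451+0.066133i

Wigner D-matrix element, Re=0.4055 Im=0.0661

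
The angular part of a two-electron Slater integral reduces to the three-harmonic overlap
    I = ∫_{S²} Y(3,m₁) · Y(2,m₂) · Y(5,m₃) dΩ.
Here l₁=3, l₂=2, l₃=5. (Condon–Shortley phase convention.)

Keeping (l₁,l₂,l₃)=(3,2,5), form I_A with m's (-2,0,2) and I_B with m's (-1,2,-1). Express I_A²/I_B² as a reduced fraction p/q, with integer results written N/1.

Shared (l₁,l₂,l₃)=(3,2,5): N and (l;000)² cancel in I_A²/I_B².
A: Δ = 0!·6!·4!/11! = 1/2310; Racah Σ t=0..0: t=0:+1/480 = 1/480; ⇒ 3j(3 2 5; -2 0 2)² = 3/110, sgn -1
B: Δ = 0!·6!·4!/11! = 1/2310; Racah Σ t=0..0: t=0:+1/1152 = 1/1152; ⇒ 3j(3 2 5; -1 2 -1)² = 1/154, sgn +1
I_A²/I_B² = (3/110)/(1/154) = 21/5

21/5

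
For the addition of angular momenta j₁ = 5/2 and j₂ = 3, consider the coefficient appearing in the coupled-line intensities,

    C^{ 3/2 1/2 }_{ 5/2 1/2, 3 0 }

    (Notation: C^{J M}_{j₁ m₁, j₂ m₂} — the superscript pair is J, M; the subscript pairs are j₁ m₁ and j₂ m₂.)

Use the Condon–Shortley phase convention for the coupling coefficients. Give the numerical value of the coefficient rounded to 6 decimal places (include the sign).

+0.338062  (= +√(4/35))

j₁+j₂−J=4  J+j₁−j₂=1  J−j₁+j₂=2  j₁+j₂+J+1=8
(j₁±m₁, j₂±m₂, J±M) = (3,2,3,3,2,1)
P² = 144/35
sum k=1..2:
  [1] −1/12 = -1/12
  [2] +1/4 = 1/4
S = 1/6
C² = P²·S² = 4/35 ; C = +0.338062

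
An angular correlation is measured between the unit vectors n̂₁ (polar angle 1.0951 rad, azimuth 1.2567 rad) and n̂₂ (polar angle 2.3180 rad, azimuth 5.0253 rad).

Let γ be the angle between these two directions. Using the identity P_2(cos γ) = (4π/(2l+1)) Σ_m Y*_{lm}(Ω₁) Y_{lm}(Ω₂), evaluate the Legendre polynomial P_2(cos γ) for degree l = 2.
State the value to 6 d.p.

Summing Y*_{l m}(θ₁,φ₁)·Y_{l m}(θ₂,φ₂) over m ∈ [−2, 2]; prefactor 4π/(2·2+1) = 2.513274:
  term(m=-2) = 0.01977 - 0.06030j   from Y*(Ω₁)=-0.24699 + 0.17940j, Y(Ω₂)=-0.16848 + 0.12177j
  term(m=-1) = 0.09809 - 0.07107j   from Y*(Ω₁)=0.09717 + 0.29913j, Y(Ω₂)=-0.11856 - 0.36645j
  term(m=+0) = -0.01422 + 0.00000j   from Y*(Ω₁)=-0.11695 + 0.00000j, Y(Ω₂)=0.12159 + 0.00000j
  term(m=+1) = 0.09809 + 0.07107j   from Y*(Ω₁)=-0.09717 + 0.29913j, Y(Ω₂)=0.11856 - 0.36645j
  term(m=+2) = 0.01977 + 0.06030j   from Y*(Ω₁)=-0.24699 - 0.17940j, Y(Ω₂)=-0.16848 - 0.12177j
Total Σ_m = 0.22150 + 0.00000j. Multiply by 2.513274: 0.55669 + 0.00000j. P_2(cos γ) = 0.556691

0.556691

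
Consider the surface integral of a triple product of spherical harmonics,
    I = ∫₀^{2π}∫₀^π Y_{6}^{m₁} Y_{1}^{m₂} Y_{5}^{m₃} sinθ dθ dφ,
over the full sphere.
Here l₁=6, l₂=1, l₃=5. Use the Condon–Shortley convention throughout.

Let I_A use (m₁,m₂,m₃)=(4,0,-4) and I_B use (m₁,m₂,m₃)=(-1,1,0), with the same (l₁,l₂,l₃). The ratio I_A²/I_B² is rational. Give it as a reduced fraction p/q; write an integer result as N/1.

20/21

l's match ⇒ only the (l;m) 3-j factors differ between A and B.
A: triangle coeff Δ(6,1,5) = 1/858; Σ_t [1,1]: t=1:−1/362880 = -1/362880; (3j)²=10/429 [(6 1 5; 4 0 -4)], sign=+1
B: triangle coeff Δ(6,1,5) = 1/858; Σ_t [2,2]: t=2:+1/28800 = 1/28800; (3j)²=7/286 [(6 1 5; -1 1 0)], sign=-1
I_A²/I_B² = (10/429)/(7/286) = 20/21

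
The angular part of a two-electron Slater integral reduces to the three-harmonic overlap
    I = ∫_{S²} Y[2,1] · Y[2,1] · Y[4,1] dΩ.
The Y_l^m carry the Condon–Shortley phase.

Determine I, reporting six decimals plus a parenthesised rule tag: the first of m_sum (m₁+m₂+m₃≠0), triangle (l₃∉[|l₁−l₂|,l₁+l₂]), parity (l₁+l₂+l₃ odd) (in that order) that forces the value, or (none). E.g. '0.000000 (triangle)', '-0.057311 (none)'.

0.000000 (m_sum)

Σmᵢ = 3 ≠ 0, so the φ-integral vanishes; I = 0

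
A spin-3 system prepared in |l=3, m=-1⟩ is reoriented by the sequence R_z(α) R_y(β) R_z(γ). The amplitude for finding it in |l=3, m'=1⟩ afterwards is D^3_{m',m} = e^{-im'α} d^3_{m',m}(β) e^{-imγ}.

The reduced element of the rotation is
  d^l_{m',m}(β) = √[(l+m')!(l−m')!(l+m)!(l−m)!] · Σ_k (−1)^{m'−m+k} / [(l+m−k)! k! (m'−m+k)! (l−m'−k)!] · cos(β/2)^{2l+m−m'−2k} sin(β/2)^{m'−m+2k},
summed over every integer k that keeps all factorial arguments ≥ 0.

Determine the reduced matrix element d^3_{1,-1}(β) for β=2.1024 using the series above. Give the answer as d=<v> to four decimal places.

d=-0.4172

d^3_{1,-1}(β=2.1024) via the finite sum:
With c≡cos(β/2)=0.496530 and s≡sin(β/2)=0.868020, N=[24·2·2·24]^{1/2}=48.000000
The bounds max(0,m−m')=0 and min(l+m,l−m')=2 give 3 terms
  k=0: (−1)^2·48.0000/(8)·0.4965^4·0.8680^2 = +0.274784
  k=1: (−1)^3·48.0000/(6)·0.4965^2·0.8680^4 = -1.119693
  k=2: (−1)^4·48.0000/(48)·0.4965^0·0.8680^6 = +0.427738
d^3_{1,-1}(2.1024) = +0.274784 -1.119693 +0.427738 = -0.417171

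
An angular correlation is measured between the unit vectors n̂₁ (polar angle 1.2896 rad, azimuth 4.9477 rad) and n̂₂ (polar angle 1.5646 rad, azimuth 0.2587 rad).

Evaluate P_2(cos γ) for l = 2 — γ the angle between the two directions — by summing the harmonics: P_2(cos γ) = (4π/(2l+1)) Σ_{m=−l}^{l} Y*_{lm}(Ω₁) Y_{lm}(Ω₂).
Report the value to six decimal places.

-0.499354

Term-by-term m-sum for l=2 (normalisation 4π/5 = 2.513274):
  term(m=-2) = -0.13756 + 0.00644j   from Y*(Ω₁)=-0.31777 - 0.16166j, Y(Ω₂)=0.33570 - 0.19105j
  term(m=-1) = -0.00002 - 0.00099j   from Y*(Ω₁)=0.04802 - 0.20029j, Y(Ω₂)=0.00463 - 0.00122j
  term(m=+0) = 0.07648 + 0.00000j   from Y*(Ω₁)=-0.24253 + 0.00000j, Y(Ω₂)=-0.31536 + 0.00000j
  term(m=+1) = -0.00002 + 0.00099j   from Y*(Ω₁)=-0.04802 - 0.20029j, Y(Ω₂)=-0.00463 - 0.00122j
  term(m=+2) = -0.13756 - 0.00644j   from Y*(Ω₁)=-0.31777 + 0.16166j, Y(Ω₂)=0.33570 + 0.19105j
Total Σ_m = -0.19869 + 0.00000j. Multiply by 2.513274: -0.49935 + 0.00000j. P_2(cos γ) = -0.499354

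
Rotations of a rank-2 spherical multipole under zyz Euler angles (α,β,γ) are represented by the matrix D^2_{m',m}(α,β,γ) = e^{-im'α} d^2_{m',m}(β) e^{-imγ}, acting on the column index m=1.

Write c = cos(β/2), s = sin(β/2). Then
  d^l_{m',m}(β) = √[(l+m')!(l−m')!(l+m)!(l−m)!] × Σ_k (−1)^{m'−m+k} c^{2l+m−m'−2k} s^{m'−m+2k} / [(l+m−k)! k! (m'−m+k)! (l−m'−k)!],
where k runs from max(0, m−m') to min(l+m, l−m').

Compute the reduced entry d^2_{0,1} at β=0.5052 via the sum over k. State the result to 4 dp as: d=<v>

d^2_{0,1}(β=0.5052) via the finite sum:
With c≡cos(β/2)=0.968266 and s≡sin(β/2)=0.249922, N=[2·2·6·1]^{1/2}=4.898979
k∈{1,2} keeps every argument non-negative
  k=1: (−1)^0·4.8990/(2)·0.9683^3·0.2499^1 = +0.555731
  k=2: (−1)^1·4.8990/(2)·0.9683^1·0.2499^3 = -0.037024
d^2_{0,1}(0.5052) = +0.555731 -0.037024 = +0.518707

d=0.5187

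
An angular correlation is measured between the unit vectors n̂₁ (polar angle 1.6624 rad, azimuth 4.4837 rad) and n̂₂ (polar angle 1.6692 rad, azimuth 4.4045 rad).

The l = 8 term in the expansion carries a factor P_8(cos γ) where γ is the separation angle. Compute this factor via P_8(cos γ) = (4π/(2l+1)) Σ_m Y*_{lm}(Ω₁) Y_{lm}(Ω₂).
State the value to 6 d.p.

Expand P_8 via completeness: Σ_{m} conj(Y_{8,m}) at Ω₁ times Y_{8,m} at Ω₂ —
  m=-8: Y*=-0.127508-0.481806i  Y=-0.386006+0.311179i  product +0.199147+0.146302i
  m=-7: Y*=-0.183048+0.005498i  Y=-0.163297-0.108023i  product +0.030485+0.018876i
  m=-6: Y*=+0.063347-0.314662i  Y=-0.085372+0.300806i  product +0.089244+0.045918i
  m=-5: Y*=-0.190540-0.086776i  Y=-0.222524+0.006979i  product +0.043005+0.017980i
  m=-4: Y*=+0.159691-0.207450i  Y=+0.083371+0.236259i  product +0.062325+0.020433i
  m=-3: Y*=-0.139211-0.170030i  Y=-0.185736+0.140358i  product +0.049722+0.012041i
  m=-2: Y*=+0.210579-0.103644i  Y=+0.181145+0.128170i  product +0.051429+0.008215i
  m=-1: Y*=-0.050710-0.217863i  Y=-0.071680+0.225407i  product +0.052743+0.004186i
  m=+0: Y*=+0.226577-0.000000i  Y=+0.213296+0.000000i  product +0.048328+0.000000i
  m=+1: Y*=+0.050710-0.217863i  Y=+0.071680+0.225407i  product +0.052743-0.004186i
  m=+2: Y*=+0.210579+0.103644i  Y=+0.181145-0.128170i  product +0.051429-0.008215i
  m=+3: Y*=+0.139211-0.170030i  Y=+0.185736+0.140358i  product +0.049722-0.012041i
  m=+4: Y*=+0.159691+0.207450i  Y=+0.083371-0.236259i  product +0.062325-0.020433i
  m=+5: Y*=+0.190540-0.086776i  Y=+0.222524+0.006979i  product +0.043005-0.017980i
  m=+6: Y*=+0.063347+0.314662i  Y=-0.085372-0.300806i  product +0.089244-0.045918i
  m=+7: Y*=+0.183048+0.005498i  Y=+0.163297-0.108023i  product +0.030485-0.018876i
  m=+8: Y*=-0.127508+0.481806i  Y=-0.386006-0.311179i  product +0.199147-0.146302i
Total Σ_m = +1.204529+0.000000i. Multiply by 0.739198: +0.890386+0.000000i. P_8(cos γ) = 0.890386

0.890386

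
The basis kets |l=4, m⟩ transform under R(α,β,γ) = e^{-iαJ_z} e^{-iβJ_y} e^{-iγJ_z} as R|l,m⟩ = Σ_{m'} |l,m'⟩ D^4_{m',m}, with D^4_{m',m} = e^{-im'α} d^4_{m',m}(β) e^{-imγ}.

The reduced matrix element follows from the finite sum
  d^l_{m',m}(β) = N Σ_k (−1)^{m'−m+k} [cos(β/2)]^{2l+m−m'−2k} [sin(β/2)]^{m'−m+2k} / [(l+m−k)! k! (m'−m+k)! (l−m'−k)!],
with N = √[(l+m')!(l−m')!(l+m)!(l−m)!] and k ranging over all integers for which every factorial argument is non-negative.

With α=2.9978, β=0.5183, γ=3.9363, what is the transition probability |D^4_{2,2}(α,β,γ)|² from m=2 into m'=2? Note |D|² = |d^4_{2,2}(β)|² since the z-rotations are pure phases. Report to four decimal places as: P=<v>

P=0.0309

First d^4_{2,2}(β=0.5183), then the phase factors e^{-i(2)α} and e^{-i(2)γ}:
c=cos(0.518300/2)=0.966608, s=sin(0.518300/2)=0.256259; N=√[720·2·720·2]=1440.000000
k∈{0,1,2} keeps every argument non-negative
  k=0: (−1)^0·1440.0000/(1440)·0.9666^8·0.2563^0 = +0.762085
  k=1: (−1)^1·1440.0000/(120)·0.9666^6·0.2563^2 = -0.642750
  k=2: (−1)^2·1440.0000/(96)·0.9666^4·0.2563^4 = +0.056469
d^4_{2,2}(0.5183) = +0.762085 -0.642750 +0.056469 = +0.175804
|D^4_{2,2}|² = |d^4_{2,2}(β)|² = (+0.175804)² = 0.030907 (the z-rotation phases have unit modulus)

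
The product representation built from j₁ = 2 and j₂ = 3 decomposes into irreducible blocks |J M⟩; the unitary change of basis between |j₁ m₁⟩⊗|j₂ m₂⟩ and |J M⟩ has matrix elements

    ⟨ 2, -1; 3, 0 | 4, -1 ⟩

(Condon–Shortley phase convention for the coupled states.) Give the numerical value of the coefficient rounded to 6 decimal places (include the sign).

√[9·1!3!5!/10! · 1!3!3!3!3!5!] = √(1944/7)
  +(−1)^0/∏(0,1,3,3,0,2)! = 1/72  (running 1/72)
  +(−1)^1/∏(1,0,2,2,1,3)! = -1/24  (running -1/36)
⟨..|..⟩ = √(1944/7)·(-1/36) = -0.462910

−√(3/14) ≈ -0.462910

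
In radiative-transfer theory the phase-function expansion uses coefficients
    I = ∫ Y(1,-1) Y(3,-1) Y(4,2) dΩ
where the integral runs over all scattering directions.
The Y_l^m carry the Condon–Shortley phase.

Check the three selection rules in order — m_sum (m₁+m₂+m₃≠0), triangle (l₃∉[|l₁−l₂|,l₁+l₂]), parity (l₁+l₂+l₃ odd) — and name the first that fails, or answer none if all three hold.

Σmᵢ = 0  ✓
l₃∈[|l₁−l₂|,l₁+l₂]=[2,4], have l₃=4  ✓
Σlᵢ = 8 ⇒ even  ✓

none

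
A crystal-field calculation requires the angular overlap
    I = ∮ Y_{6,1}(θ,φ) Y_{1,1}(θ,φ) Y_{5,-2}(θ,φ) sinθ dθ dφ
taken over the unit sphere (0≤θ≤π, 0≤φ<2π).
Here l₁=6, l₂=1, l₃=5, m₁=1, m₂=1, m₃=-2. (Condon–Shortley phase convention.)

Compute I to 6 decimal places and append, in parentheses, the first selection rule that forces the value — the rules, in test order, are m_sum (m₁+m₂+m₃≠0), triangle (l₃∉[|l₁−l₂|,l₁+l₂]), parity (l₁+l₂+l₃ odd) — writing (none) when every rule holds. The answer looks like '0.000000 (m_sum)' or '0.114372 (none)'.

-0.129207 (none)

Checks pass: Σm=0; 12 even; l₃=5∈[5,7].
(2·6+1)(2·1+1)(2·5+1) = 429
Δ: 2! 10! 0! / 13! → 1/858
sum: t=1:−1/14400 = -1/14400
3j²(6 1 5; 0 0 0) = Δ·Π!·Σ² = 6/143  (sign +1)
sum: t=2:+1/60480 = 1/60480
3j²(6 1 5; 1 1 -2) = Δ·Π!·Σ² = 5/429  (sign -1)
combine: 4πI² = 429·6/143·5/429 = 30/143
take √, sign -1: I = -0.12920749
No selection rule forces the value: the integral is nonzero (none).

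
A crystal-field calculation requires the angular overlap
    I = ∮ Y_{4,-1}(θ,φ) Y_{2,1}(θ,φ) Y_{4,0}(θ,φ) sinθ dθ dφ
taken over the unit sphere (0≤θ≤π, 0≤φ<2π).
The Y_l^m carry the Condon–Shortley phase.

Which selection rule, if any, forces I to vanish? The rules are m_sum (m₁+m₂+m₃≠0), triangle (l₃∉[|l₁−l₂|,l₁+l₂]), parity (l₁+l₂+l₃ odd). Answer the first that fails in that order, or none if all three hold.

azimuthal sum: -1 + 1 + 0 = 0  ✓
2 ≤ 4 ≤ 6 (triangle on l)  ✓
L = 4 + 2 + 4 = 10 (even)  ✓

none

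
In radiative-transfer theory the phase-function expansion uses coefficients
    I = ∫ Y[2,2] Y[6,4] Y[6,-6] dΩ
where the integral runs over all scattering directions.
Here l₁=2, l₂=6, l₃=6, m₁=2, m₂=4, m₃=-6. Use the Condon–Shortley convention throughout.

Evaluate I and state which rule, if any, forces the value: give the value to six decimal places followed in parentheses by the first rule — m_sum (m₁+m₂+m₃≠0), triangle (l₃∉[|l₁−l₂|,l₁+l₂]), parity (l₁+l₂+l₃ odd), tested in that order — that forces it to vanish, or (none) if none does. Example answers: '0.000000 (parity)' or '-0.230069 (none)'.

Checks pass: Σm=0; 14 even; l₃=6∈[4,8].
(2·2+1)(2·6+1)(2·6+1) = 845
Δ: 2! 2! 10! / 15! → 1/90090
sum: t=0:+1/69120 t=1:−1/14400 t=2:+1/69120 = -7/172800
3j²(2 6 6; 0 0 0) = Δ·Π!·Σ² = 14/715  (sign -1)
sum: t=0:+1/14515200 = 1/14515200
3j²(2 6 6; 2 4 -6) = Δ·Π!·Σ² = 2/455  (sign +1)
combine: 4πI² = 845·14/715·2/455 = 4/55
take √, sign -1: I = -0.07607531
No selection rule forces the value: the integral is nonzero (none).

-0.076075 (none)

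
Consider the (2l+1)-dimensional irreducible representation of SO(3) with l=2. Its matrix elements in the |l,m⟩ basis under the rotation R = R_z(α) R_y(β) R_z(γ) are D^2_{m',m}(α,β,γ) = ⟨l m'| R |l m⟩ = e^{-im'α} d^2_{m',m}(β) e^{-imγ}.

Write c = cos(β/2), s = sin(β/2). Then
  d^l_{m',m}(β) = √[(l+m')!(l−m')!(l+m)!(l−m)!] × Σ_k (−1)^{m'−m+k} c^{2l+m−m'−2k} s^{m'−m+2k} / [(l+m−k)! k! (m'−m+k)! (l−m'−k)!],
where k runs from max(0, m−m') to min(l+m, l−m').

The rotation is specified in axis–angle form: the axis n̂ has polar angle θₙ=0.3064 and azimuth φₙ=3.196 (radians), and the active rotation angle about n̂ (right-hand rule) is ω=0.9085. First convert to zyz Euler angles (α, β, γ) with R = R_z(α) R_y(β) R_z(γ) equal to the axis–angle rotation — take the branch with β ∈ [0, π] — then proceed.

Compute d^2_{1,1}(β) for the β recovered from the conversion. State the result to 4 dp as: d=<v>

d=0.9136

Axis–angle → zyz. n̂ = (sinθₙcosφₙ, sinθₙsinφₙ, cosθₙ) = (-0.301182, -0.016403, +0.953426), ω = 0.9085.
R = I cosω + sinω [n̂]ₓ + (1−cosω) n̂n̂ᵀ gives
  R = [+0.649859, -0.749952, -0.123510; +0.753757, +0.615033, +0.231485; -0.097640, -0.243529, +0.964966]
β = atan2(√(R₁₃²+R₂₃²), R₃₃) = 0.265481; α = atan2(R₂₃, R₁₃) mod 2π = 2.060926; γ = atan2(R₃₂, −R₃₁) mod 2π = 5.093704
d^2_{1,1}(β=0.2655) via the finite sum:
Half-angle: c=0.991203, s=0.132351. N=√(6·1·6·1)=6.000000
The bounds max(0,m−m')=0 and min(l+m,l−m')=1 give 2 terms
  k=0: (−1)^0·6.0000/(6)·0.9912^4·0.1324^0 = +0.965273
  k=1: (−1)^1·6.0000/(2)·0.9912^2·0.1324^2 = -0.051630
d^2_{1,1}(0.2655) = +0.965273 -0.051630 = +0.913643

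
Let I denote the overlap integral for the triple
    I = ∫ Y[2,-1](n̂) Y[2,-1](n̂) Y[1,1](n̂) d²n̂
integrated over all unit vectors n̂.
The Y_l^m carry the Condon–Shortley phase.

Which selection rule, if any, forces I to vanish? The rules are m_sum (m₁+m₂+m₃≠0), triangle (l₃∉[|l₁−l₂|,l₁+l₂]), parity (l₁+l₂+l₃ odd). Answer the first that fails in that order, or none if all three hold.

m₁+m₂+m₃ = -1 − 1 + 1 = -1  ✗
triangle: |2−2|=0 ≤ l₃=1 ≤ 2+2=4
parity: l₁+l₂+l₃ = 5 is odd

m_sum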